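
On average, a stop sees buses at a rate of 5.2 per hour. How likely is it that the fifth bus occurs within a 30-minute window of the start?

0.1226

Over the interval, μ = 5.2 × 0.5 = 2.6 (a 30-minute window = 0.5 hours).
The fifth arrival falls in the interval iff at least 5 events occur there: P(S_5 ≤ t) = P(N ≥ 5) = 1 − P(N ≤ 4) ≈ 0.1226.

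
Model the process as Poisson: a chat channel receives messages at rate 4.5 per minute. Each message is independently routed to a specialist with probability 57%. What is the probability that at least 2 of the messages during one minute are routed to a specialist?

0.7258

Thinning: the messages that are routed to a specialist themselves form a Poisson process with rate 0.57 × 4.5 = 2.565 per minute.
So μ = 2.565.
P(N ≥ 2) = 1 − P(N ≤ 1) ≈ 0.7258.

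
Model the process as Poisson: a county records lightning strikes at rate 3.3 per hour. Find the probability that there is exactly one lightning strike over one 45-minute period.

Over the interval, μ = 3.3 × 0.75 = 2.475 (a 45-minute period = 0.75 hours).
P(N = 1) = e^(−μ) μ^1/1! = e^(−2.475) · 2.475^1/1 ≈ 0.2083.

0.2083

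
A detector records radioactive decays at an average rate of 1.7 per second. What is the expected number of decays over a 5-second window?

8.5

E[N] = λt = 1.7 × 5 = 8.5 (a 5-second window = 5 seconds).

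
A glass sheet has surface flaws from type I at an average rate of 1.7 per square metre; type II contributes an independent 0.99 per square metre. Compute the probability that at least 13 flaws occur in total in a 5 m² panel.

0.5854

Independent Poisson processes superpose: combined rate λ = 1.7 + 0.99 = 2.69 per square metre.
Over the interval, μ = 2.69 × 5 = 13.45 (a 5 m² panel = 5 square metres).
P(N ≥ 13) = 1 − P(N ≤ 12) ≈ 0.5854.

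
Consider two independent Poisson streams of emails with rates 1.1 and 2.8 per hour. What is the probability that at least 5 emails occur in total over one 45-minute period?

Independent Poisson processes superpose: combined rate λ = 1.1 + 2.8 = 3.9 per hour.
Over the interval, μ = 3.9 × 0.75 = 2.925 (a 45-minute period = 0.75 hours).
P(N ≥ 5) = 1 − P(N ≤ 4) ≈ 0.1723.

0.1723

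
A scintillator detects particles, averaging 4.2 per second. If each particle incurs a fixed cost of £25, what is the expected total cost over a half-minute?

E[N] = 4.2 × 30 = 126 (a half-minute = 30 seconds); E[cost] = 126 × £25 = £3150.

£3150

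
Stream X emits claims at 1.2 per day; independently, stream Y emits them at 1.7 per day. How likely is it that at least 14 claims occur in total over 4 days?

0.2770

Independent Poisson processes superpose: combined rate λ = 1.2 + 1.7 = 2.9 per day.
Over the interval, μ = 2.9 × 4 = 11.6 (4 days).
P(N ≥ 14) = 1 − P(N ≤ 13) ≈ 0.2770.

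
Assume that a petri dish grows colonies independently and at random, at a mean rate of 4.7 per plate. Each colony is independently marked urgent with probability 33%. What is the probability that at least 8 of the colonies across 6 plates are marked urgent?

Thinning: the colonies that are marked urgent themselves form a Poisson process with rate 0.33 × 4.7 = 1.551 per plate.
Over the interval, μ = 1.551 × 6 = 9.306 (6 plates).
P(N ≥ 8) = 1 − P(N ≤ 7) ≈ 0.7107.

0.7107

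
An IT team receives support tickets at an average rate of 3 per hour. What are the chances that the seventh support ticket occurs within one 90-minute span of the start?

0.1689

Over the interval, μ = 3 × 1.5 = 4.5 (a 90-minute span = 1.5 hours).
The seventh arrival falls in the interval iff at least 7 events occur there: P(S_7 ≤ t) = P(N ≥ 7) = 1 − P(N ≤ 6) ≈ 0.1689.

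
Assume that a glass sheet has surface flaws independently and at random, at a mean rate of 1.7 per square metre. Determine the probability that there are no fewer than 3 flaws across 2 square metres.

Over the interval, μ = 1.7 × 2 = 3.4 (2 square metres).
P(N ≥ 3) = 1 − P(N ≤ 2) = 1 − Σ_{j=0}^{2} e^(−μ) μ^j/j! ≈ 0.6603.

0.6603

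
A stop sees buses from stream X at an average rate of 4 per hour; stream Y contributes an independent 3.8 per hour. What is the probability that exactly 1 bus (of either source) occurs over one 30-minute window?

Independent Poisson processes superpose: combined rate λ = 4 + 3.8 = 7.8 per hour.
Over the interval, μ = 7.8 × 0.5 = 3.9 (a 30-minute window = 0.5 hours).
P(N = 1) = e^(−3.9) · 3.9^1/1! ≈ 0.0789.

0.0789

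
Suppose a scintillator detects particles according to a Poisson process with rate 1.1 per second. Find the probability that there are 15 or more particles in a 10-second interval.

0.1460

Over the interval, μ = 1.1 × 10 = 11 (a 10-second interval = 10 seconds).
P(N ≥ 15) = 1 − P(N ≤ 14) = 1 − Σ_{j=0}^{14} e^(−μ) μ^j/j! ≈ 0.1460.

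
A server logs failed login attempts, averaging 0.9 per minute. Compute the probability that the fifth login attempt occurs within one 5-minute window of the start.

0.4679

Over the interval, μ = 0.9 × 5 = 4.5 (a 5-minute window = 5 minutes).
The fifth arrival falls in the interval iff at least 5 events occur there: P(S_5 ≤ t) = P(N ≥ 5) = 1 − P(N ≤ 4) ≈ 0.4679.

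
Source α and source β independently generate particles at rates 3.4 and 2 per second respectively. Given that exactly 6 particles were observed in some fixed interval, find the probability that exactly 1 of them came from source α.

Given the total, each event is independently from source α with probability p = λ_α/(λ_α+λ_β) = 3.4/5.4 ≈ 0.6296.
So K ~ Binomial(6, 3.4/5.4): P(K = 1) = C(6,1) · (3.4/5.4)^1 · (2/5.4)^5 ≈ 0.0263.

0.0263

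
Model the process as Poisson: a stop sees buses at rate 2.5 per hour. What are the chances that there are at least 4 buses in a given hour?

0.2424

With mean μ = 2.5 per hour,
P(N ≥ 4) = 1 − P(N ≤ 3) = 1 − Σ_{j=0}^{3} e^(−μ) μ^j/j! ≈ 0.2424.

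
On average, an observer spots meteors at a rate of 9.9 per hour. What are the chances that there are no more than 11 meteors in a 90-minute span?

Over the interval, μ = 9.9 × 1.5 = 14.85 (a 90-minute span = 1.5 hours).
P(N ≤ 11) = Σ_{j=0}^{11} e^(−μ) μ^j/j! ≈ 0.1949.

0.1949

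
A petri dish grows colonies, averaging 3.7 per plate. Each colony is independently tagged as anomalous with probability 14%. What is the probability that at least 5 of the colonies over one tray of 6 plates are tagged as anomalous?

0.2032

Thinning: the colonies that are tagged as anomalous themselves form a Poisson process with rate 0.14 × 3.7 = 0.518 per plate.
Over the interval, μ = 0.518 × 6 = 3.108 (a tray of 6 plates = 6 plates).
P(N ≥ 5) = 1 − P(N ≤ 4) ≈ 0.2032.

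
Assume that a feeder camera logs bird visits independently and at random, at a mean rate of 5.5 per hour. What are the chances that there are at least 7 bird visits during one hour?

With mean μ = 5.5 per hour,
P(N ≥ 7) = 1 − P(N ≤ 6) = 1 − Σ_{j=0}^{6} e^(−μ) μ^j/j! ≈ 0.3140.

0.3140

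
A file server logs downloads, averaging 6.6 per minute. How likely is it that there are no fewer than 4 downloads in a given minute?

With mean μ = 6.6 per minute,
P(N ≥ 4) = 1 − P(N ≤ 3) = 1 − Σ_{j=0}^{3} e^(−μ) μ^j/j! ≈ 0.8948.

0.8948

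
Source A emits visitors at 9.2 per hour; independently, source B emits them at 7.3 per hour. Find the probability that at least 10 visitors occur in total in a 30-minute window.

Independent Poisson processes superpose: combined rate λ = 9.2 + 7.3 = 16.5 per hour.
Over the interval, μ = 16.5 × 0.5 = 8.25 (a 30-minute window = 0.5 hours).
P(N ≥ 10) = 1 − P(N ≤ 9) ≈ 0.3148.

0.3148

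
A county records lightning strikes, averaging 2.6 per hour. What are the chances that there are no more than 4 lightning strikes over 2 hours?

Over the interval, μ = 2.6 × 2 = 5.2 (2 hours).
P(N ≤ 4) = Σ_{j=0}^{4} e^(−μ) μ^j/j! ≈ 0.4061.

0.4061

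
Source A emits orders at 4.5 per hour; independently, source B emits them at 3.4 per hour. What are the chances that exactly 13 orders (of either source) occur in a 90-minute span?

0.1042

Independent Poisson processes superpose: combined rate λ = 4.5 + 3.4 = 7.9 per hour.
Over the interval, μ = 7.9 × 1.5 = 11.85 (a 90-minute span = 1.5 hours).
P(N = 13) = e^(−11.85) · 11.85^13/13! ≈ 0.1042.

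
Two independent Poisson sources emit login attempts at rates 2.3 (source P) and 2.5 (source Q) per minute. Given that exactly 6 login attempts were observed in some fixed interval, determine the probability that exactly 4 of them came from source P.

0.2145

Given the total, each event is independently from source P with probability p = λ_P/(λ_P+λ_Q) = 2.3/4.8 ≈ 0.4792.
So K ~ Binomial(6, 2.3/4.8): P(K = 4) = C(6,4) · (2.3/4.8)^4 · (2.5/4.8)^2 ≈ 0.2145.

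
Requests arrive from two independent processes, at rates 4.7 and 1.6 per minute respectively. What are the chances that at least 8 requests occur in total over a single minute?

0.2983

Independent Poisson processes superpose: combined rate λ = 4.7 + 1.6 = 6.3 per minute.
So μ = 6.3.
P(N ≥ 8) = 1 − P(N ≤ 7) ≈ 0.2983.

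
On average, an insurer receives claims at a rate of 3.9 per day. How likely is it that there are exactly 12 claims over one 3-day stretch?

Over the interval, μ = 3.9 × 3 = 11.7 (a 3-day stretch = 3 days).
P(N = 12) = e^(−μ) μ^12/12! = e^(−11.7) · 11.7^12/479001600 ≈ 0.1139.

0.1139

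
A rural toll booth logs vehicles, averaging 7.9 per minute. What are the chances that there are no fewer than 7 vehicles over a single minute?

0.6743

With mean μ = 7.9 per minute,
P(N ≥ 7) = 1 − P(N ≤ 6) = 1 − Σ_{j=0}^{6} e^(−μ) μ^j/j! ≈ 0.6743.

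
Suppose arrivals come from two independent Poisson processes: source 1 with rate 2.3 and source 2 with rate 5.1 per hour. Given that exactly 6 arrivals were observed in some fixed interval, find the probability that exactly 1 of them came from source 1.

Given the total, each event is independently from source 1 with probability p = λ_1/(λ_1+λ_2) = 2.3/7.4 ≈ 0.3108.
So K ~ Binomial(6, 2.3/7.4): P(K = 1) = C(6,1) · (2.3/7.4)^1 · (5.1/7.4)^5 ≈ 0.2900.

0.2900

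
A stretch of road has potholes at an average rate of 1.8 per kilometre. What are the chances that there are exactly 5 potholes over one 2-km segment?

Over the interval, μ = 1.8 × 2 = 3.6 (a 2-km segment = 2 kilometres).
P(N = 5) = e^(−μ) μ^5/5! = e^(−3.6) · 3.6^5/120 ≈ 0.1377.

0.1377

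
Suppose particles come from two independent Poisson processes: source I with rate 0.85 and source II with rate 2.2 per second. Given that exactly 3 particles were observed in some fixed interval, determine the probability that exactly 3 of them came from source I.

0.0216

Given the total, each event is independently from source I with probability p = λ_I/(λ_I+λ_II) = 0.85/3.05 ≈ 0.2787.
So K ~ Binomial(3, 0.85/3.05): P(K = 3) = C(3,3) · (0.85/3.05)^3 · (2.2/3.05)^0 ≈ 0.0216.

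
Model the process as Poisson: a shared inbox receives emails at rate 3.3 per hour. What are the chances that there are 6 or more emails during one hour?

0.1171

With mean μ = 3.3 per hour,
P(N ≥ 6) = 1 − P(N ≤ 5) = 1 − Σ_{j=0}^{5} e^(−μ) μ^j/j! ≈ 0.1171.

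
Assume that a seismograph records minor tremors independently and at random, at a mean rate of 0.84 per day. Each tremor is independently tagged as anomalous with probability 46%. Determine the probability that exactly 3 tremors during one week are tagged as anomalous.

Thinning: the tremors that are tagged as anomalous themselves form a Poisson process with rate 0.46 × 0.84 = 0.3864 per day.
Over the interval, μ = 0.3864 × 7 = 2.7048 (a week = 7 days).
P(N = 3) = e^(−2.7048) · 2.7048^3/3! ≈ 0.2206.

0.2206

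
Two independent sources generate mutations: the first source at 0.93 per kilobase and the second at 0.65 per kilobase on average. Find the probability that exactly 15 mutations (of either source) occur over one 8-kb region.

Independent Poisson processes superpose: combined rate λ = 0.93 + 0.65 = 1.58 per kilobase.
Over the interval, μ = 1.58 × 8 = 12.64 (an 8-kb region = 8 kilobases).
P(N = 15) = e^(−12.64) · 12.64^15/15! ≈ 0.0832.

0.0832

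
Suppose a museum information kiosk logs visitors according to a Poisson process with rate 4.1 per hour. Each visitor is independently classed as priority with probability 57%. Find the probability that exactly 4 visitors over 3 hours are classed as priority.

Thinning: the visitors that are classed as priority themselves form a Poisson process with rate 0.57 × 4.1 = 2.337 per hour.
Over the interval, μ = 2.337 × 3 = 7.011 (3 hours).
P(N = 4) = e^(−7.011) · 7.011^4/4! ≈ 0.0908.

0.0908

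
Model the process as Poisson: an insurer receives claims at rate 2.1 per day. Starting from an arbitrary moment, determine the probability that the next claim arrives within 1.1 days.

Inter-arrival times are exponential with rate λ = 2.1 per day.
P(T ≤ 1.1) = 1 − e^(−λt) = 1 − e^(−2.1 × 1.1) = 1 − e^(−2.31) ≈ 0.9007.

0.9007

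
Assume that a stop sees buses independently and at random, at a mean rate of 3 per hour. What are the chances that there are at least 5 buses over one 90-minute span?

Over the interval, μ = 3 × 1.5 = 4.5 (a 90-minute span = 1.5 hours).
P(N ≥ 5) = 1 − P(N ≤ 4) = 1 − Σ_{j=0}^{4} e^(−μ) μ^j/j! ≈ 0.4679.

0.4679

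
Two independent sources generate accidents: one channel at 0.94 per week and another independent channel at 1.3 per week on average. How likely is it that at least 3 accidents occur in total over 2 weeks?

Independent Poisson processes superpose: combined rate λ = 0.94 + 1.3 = 2.24 per week.
Over the interval, μ = 2.24 × 2 = 4.48 (2 weeks).
P(N ≥ 3) = 1 − P(N ≤ 2) ≈ 0.8242.

0.8242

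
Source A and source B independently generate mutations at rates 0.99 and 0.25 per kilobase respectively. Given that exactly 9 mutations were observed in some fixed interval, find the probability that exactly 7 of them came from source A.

0.3026

Given the total, each event is independently from source A with probability p = λ_A/(λ_A+λ_B) = 0.99/1.24 ≈ 0.7984.
So K ~ Binomial(9, 0.99/1.24): P(K = 7) = C(9,7) · (0.99/1.24)^7 · (0.25/1.24)^2 ≈ 0.3026.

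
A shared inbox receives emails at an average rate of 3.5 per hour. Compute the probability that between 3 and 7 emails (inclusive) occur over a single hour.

With mean μ = 3.5 per hour,
P(3 ≤ N ≤ 7) = Σ_{j=3}^{7} e^(−3.5) · 3.5^j/j! ≈ 0.6524.

0.6524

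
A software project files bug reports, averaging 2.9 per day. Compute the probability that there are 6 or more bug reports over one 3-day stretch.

0.8648

Over the interval, μ = 2.9 × 3 = 8.7 (a 3-day stretch = 3 days).
P(N ≥ 6) = 1 − P(N ≤ 5) = 1 − Σ_{j=0}^{5} e^(−μ) μ^j/j! ≈ 0.8648.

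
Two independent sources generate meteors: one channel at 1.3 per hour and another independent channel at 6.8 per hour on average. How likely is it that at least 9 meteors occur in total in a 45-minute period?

0.1606

Independent Poisson processes superpose: combined rate λ = 1.3 + 6.8 = 8.1 per hour.
Over the interval, μ = 8.1 × 0.75 = 6.075 (a 45-minute period = 0.75 hours).
P(N ≥ 9) = 1 − P(N ≤ 8) ≈ 0.1606.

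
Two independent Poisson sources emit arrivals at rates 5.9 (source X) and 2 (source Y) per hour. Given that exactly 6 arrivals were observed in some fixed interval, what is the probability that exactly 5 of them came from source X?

Given the total, each event is independently from source X with probability p = λ_X/(λ_X+λ_Y) = 5.9/7.9 ≈ 0.7468.
So K ~ Binomial(6, 5.9/7.9): P(K = 5) = C(6,5) · (5.9/7.9)^5 · (2/7.9)^1 ≈ 0.3529.

0.3529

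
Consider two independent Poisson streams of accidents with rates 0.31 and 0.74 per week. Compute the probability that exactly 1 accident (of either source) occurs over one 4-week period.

Independent Poisson processes superpose: combined rate λ = 0.31 + 0.74 = 1.05 per week.
Over the interval, μ = 1.05 × 4 = 4.2 (a 4-week period = 4 weeks).
P(N = 1) = e^(−4.2) · 4.2^1/1! ≈ 0.0630.

0.0630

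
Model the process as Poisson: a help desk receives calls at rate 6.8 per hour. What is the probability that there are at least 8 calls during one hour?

With mean μ = 6.8 per hour,
P(N ≥ 8) = 1 − P(N ≤ 7) = 1 − Σ_{j=0}^{7} e^(−μ) μ^j/j! ≈ 0.3715.

0.3715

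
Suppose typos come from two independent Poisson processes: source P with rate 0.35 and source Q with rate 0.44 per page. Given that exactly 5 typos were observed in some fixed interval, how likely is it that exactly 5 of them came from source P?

0.0171

Given the total, each event is independently from source P with probability p = λ_P/(λ_P+λ_Q) = 0.35/0.79 ≈ 0.4430.
So K ~ Binomial(5, 0.35/0.79): P(K = 5) = C(5,5) · (0.35/0.79)^5 · (0.44/0.79)^0 ≈ 0.0171.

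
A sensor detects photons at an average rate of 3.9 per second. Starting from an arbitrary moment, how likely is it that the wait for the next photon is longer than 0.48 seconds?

The wait for the next event is exponential with rate λ = 3.9 per second.
P(T > 0.48) = e^(−λt) = e^(−3.9 × 0.48) = e^(−1.872) ≈ 0.1538.

0.1538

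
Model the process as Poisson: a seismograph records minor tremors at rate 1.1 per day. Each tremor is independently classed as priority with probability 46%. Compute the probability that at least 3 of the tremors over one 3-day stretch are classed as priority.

Thinning: the tremors that are classed as priority themselves form a Poisson process with rate 0.46 × 1.1 = 0.506 per day.
Over the interval, μ = 0.506 × 3 = 1.518 (a 3-day stretch = 3 days).
P(N ≥ 3) = 1 − P(N ≤ 2) ≈ 0.1957.

0.1957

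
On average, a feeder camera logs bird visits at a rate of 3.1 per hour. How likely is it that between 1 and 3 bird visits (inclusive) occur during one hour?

0.5798

With mean μ = 3.1 per hour,
P(1 ≤ N ≤ 3) = Σ_{j=1}^{3} e^(−3.1) · 3.1^j/j! ≈ 0.5798.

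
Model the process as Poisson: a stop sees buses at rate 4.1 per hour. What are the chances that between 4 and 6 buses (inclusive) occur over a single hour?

0.4645

With mean μ = 4.1 per hour,
P(4 ≤ N ≤ 6) = Σ_{j=4}^{6} e^(−4.1) · 4.1^j/j! ≈ 0.4645.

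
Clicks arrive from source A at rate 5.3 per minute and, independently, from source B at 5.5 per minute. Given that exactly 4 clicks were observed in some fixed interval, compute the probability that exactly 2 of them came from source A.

0.3747

Given the total, each event is independently from source A with probability p = λ_A/(λ_A+λ_B) = 5.3/10.8 ≈ 0.4907.
So K ~ Binomial(4, 5.3/10.8): P(K = 2) = C(4,2) · (5.3/10.8)^2 · (5.5/10.8)^2 ≈ 0.3747.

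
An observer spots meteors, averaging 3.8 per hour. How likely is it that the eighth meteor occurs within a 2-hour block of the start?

Over the interval, μ = 3.8 × 2 = 7.6 (a 2-hour block = 2 hours).
The eighth arrival falls in the interval iff at least 8 events occur there: P(S_8 ≤ t) = P(N ≥ 8) = 1 − P(N ≤ 7) ≈ 0.4900.

0.4900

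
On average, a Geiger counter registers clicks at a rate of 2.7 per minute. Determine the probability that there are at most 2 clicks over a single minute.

With mean μ = 2.7 per minute,
P(N ≤ 2) = Σ_{j=0}^{2} e^(−μ) μ^j/j! ≈ 0.4936.

0.4936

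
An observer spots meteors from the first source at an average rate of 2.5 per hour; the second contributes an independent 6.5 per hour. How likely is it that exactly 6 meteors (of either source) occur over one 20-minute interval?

0.0504

Independent Poisson processes superpose: combined rate λ = 2.5 + 6.5 = 9 per hour.
Over the interval, μ = 9 × 1/3 = 3 (a 20-minute interval = 1/3 hours).
P(N = 6) = e^(−3) · 3^6/6! ≈ 0.0504.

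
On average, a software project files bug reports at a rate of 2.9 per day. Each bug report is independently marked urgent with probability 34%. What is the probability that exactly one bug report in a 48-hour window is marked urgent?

Thinning: the bug reports that are marked urgent themselves form a Poisson process with rate 0.34 × 2.9 = 0.986 per day.
Over the interval, μ = 0.986 × 2 = 1.972 (a 48-hour window = 2 days).
P(N = 1) = e^(−1.972) · 1.972^1/1! ≈ 0.2745.

0.2745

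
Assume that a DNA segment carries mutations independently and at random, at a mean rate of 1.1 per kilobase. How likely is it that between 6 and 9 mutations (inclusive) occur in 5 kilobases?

Over the interval, μ = 1.1 × 5 = 5.5 (5 kilobases).
P(6 ≤ N ≤ 9) = Σ_{j=6}^{9} e^(−5.5) · 5.5^j/j! ≈ 0.4173.

0.4173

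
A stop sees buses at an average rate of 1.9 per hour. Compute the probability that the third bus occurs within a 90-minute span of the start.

0.5424

Over the interval, μ = 1.9 × 1.5 = 2.85 (a 90-minute span = 1.5 hours).
The third arrival falls in the interval iff at least 3 events occur there: P(S_3 ≤ t) = P(N ≥ 3) = 1 − P(N ≤ 2) ≈ 0.5424.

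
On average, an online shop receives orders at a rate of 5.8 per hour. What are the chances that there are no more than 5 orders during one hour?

With mean μ = 5.8 per hour,
P(N ≤ 5) = Σ_{j=0}^{5} e^(−μ) μ^j/j! ≈ 0.4783.

0.4783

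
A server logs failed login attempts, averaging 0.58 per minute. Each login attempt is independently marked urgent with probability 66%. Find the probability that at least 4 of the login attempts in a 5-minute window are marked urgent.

0.1277

Thinning: the login attempts that are marked urgent themselves form a Poisson process with rate 0.66 × 0.58 = 0.3828 per minute.
Over the interval, μ = 0.3828 × 5 = 1.914 (a 5-minute window = 5 minutes).
P(N ≥ 4) = 1 − P(N ≤ 3) ≈ 0.1277.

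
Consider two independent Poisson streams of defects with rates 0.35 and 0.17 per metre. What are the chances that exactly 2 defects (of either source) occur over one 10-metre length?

Independent Poisson processes superpose: combined rate λ = 0.35 + 0.17 = 0.52 per metre.
Over the interval, μ = 0.52 × 10 = 5.2 (a 10-metre length = 10 metres).
P(N = 2) = e^(−5.2) · 5.2^2/2! ≈ 0.0746.

0.0746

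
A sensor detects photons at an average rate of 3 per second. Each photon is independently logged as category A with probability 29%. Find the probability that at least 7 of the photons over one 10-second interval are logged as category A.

Thinning: the photons that are logged as category A themselves form a Poisson process with rate 0.29 × 3 = 0.87 per second.
Over the interval, μ = 0.87 × 10 = 8.7 (a 10-second interval = 10 seconds).
P(N ≥ 7) = 1 − P(N ≤ 6) ≈ 0.7645.

0.7645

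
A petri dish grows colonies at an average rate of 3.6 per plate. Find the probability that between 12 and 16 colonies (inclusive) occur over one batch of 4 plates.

Over the interval, μ = 3.6 × 4 = 14.4 (a batch of 4 plates = 4 plates).
P(12 ≤ N ≤ 16) = Σ_{j=12}^{16} e^(−14.4) · 14.4^j/j! ≈ 0.4926.

0.4926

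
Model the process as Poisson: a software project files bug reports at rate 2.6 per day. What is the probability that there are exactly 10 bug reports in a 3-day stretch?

0.0941

Over the interval, μ = 2.6 × 3 = 7.8 (a 3-day stretch = 3 days).
P(N = 10) = e^(−μ) μ^10/10! = e^(−7.8) · 7.8^10/3628800 ≈ 0.0941.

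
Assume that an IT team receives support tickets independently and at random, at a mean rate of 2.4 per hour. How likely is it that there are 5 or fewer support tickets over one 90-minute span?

0.8441

Over the interval, μ = 2.4 × 1.5 = 3.6 (a 90-minute span = 1.5 hours).
P(N ≤ 5) = Σ_{j=0}^{5} e^(−μ) μ^j/j! ≈ 0.8441.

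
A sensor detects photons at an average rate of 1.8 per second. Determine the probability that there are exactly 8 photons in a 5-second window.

0.1318

Over the interval, μ = 1.8 × 5 = 9 (a 5-second window = 5 seconds).
P(N = 8) = e^(−μ) μ^8/8! = e^(−9) · 9^8/40320 ≈ 0.1318.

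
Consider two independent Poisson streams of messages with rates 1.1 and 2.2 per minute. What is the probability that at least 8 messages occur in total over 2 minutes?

Independent Poisson processes superpose: combined rate λ = 1.1 + 2.2 = 3.3 per minute.
Over the interval, μ = 3.3 × 2 = 6.6 (2 minutes).
P(N ≥ 8) = 1 − P(N ≤ 7) ≈ 0.3419.

0.3419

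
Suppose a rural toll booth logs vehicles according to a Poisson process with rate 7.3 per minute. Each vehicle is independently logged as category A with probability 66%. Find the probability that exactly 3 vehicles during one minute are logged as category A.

Thinning: the vehicles that are logged as category A themselves form a Poisson process with rate 0.66 × 7.3 = 4.818 per minute.
So μ = 4.818.
P(N = 3) = e^(−4.818) · 4.818^3/3! ≈ 0.1507.

0.1507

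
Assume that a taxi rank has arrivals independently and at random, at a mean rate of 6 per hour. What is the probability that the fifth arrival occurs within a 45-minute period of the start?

0.4679

Over the interval, μ = 6 × 0.75 = 4.5 (a 45-minute period = 0.75 hours).
The fifth arrival falls in the interval iff at least 5 events occur there: P(S_5 ≤ t) = P(N ≥ 5) = 1 − P(N ≤ 4) ≈ 0.4679.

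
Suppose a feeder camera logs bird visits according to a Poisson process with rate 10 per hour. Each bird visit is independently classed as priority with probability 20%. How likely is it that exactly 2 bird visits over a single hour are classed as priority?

Thinning: the bird visits that are classed as priority themselves form a Poisson process with rate 0.2 × 10 = 2 per hour.
So μ = 2.
P(N = 2) = e^(−2) · 2^2/2! ≈ 0.2707.

0.2707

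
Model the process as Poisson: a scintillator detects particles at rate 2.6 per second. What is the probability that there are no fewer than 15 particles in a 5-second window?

0.3249

Over the interval, μ = 2.6 × 5 = 13 (a 5-second window = 5 seconds).
P(N ≥ 15) = 1 − P(N ≤ 14) = 1 − Σ_{j=0}^{14} e^(−μ) μ^j/j! ≈ 0.3249.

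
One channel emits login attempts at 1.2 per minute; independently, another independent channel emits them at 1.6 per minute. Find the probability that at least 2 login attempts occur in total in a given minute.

0.7689

Independent Poisson processes superpose: combined rate λ = 1.2 + 1.6 = 2.8 per minute.
So μ = 2.8.
P(N ≥ 2) = 1 − P(N ≤ 1) ≈ 0.7689.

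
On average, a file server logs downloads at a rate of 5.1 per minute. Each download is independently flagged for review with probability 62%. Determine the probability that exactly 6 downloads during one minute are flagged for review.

Thinning: the downloads that are flagged for review themselves form a Poisson process with rate 0.62 × 5.1 = 3.162 per minute.
So μ = 3.162.
P(N = 6) = e^(−3.162) · 3.162^6/6! ≈ 0.0588.

0.0588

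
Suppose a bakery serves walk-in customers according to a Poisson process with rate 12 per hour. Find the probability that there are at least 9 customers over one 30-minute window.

0.1528

Over the interval, μ = 12 × 0.5 = 6 (a 30-minute window = 0.5 hours).
P(N ≥ 9) = 1 − P(N ≤ 8) = 1 − Σ_{j=0}^{8} e^(−μ) μ^j/j! ≈ 0.1528.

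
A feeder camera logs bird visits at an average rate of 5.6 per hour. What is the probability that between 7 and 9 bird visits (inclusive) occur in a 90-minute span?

Over the interval, μ = 5.6 × 1.5 = 8.4 (a 90-minute span = 1.5 hours).
P(7 ≤ N ≤ 9) = Σ_{j=7}^{9} e^(−8.4) · 8.4^j/j! ≈ 0.3989.

0.3989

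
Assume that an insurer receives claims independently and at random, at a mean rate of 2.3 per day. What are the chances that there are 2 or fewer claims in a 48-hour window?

0.1626

Over the interval, μ = 2.3 × 2 = 4.6 (a 48-hour window = 2 days).
P(N ≤ 2) = Σ_{j=0}^{2} e^(−μ) μ^j/j! ≈ 0.1626.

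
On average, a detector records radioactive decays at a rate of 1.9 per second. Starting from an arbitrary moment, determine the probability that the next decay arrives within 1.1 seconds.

0.8763

Inter-arrival times are exponential with rate λ = 1.9 per second.
P(T ≤ 1.1) = 1 − e^(−λt) = 1 − e^(−1.9 × 1.1) = 1 − e^(−2.09) ≈ 0.8763.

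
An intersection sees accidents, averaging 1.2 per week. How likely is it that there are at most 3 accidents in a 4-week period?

0.2942

Over the interval, μ = 1.2 × 4 = 4.8 (a 4-week period = 4 weeks).
P(N ≤ 3) = Σ_{j=0}^{3} e^(−μ) μ^j/j! ≈ 0.2942.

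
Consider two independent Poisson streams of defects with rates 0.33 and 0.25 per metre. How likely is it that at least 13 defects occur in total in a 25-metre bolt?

0.6889

Independent Poisson processes superpose: combined rate λ = 0.33 + 0.25 = 0.58 per metre.
Over the interval, μ = 0.58 × 25 = 14.5 (a 25-metre bolt = 25 metres).
P(N ≥ 13) = 1 − P(N ≤ 12) ≈ 0.6889.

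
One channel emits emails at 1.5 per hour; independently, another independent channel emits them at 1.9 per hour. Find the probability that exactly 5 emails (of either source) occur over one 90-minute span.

0.1753

Independent Poisson processes superpose: combined rate λ = 1.5 + 1.9 = 3.4 per hour.
Over the interval, μ = 3.4 × 1.5 = 5.1 (a 90-minute span = 1.5 hours).
P(N = 5) = e^(−5.1) · 5.1^5/5! ≈ 0.1753.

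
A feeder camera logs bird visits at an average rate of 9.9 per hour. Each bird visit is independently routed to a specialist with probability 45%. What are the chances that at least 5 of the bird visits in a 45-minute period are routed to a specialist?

Thinning: the bird visits that are routed to a specialist themselves form a Poisson process with rate 0.45 × 9.9 = 4.455 per hour.
Over the interval, μ = 4.455 × 0.75 = 3.34125 (a 45-minute period = 0.75 hours).
P(N ≥ 5) = 1 − P(N ≤ 4) ≈ 0.2450.

0.2450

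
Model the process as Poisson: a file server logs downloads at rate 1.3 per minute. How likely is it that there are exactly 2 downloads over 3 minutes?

Over the interval, μ = 1.3 × 3 = 3.9 (3 minutes).
P(N = 2) = e^(−μ) μ^2/2! = e^(−3.9) · 3.9^2/2 ≈ 0.1539.

0.1539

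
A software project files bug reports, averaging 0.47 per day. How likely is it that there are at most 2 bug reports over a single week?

0.3614

Over the interval, μ = 0.47 × 7 = 3.29 (a week = 7 days).
P(N ≤ 2) = Σ_{j=0}^{2} e^(−μ) μ^j/j! ≈ 0.3614.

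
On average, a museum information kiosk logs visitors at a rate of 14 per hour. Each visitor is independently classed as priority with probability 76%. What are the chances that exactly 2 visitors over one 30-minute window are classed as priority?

Thinning: the visitors that are classed as priority themselves form a Poisson process with rate 0.76 × 14 = 10.64 per hour.
Over the interval, μ = 10.64 × 0.5 = 5.32 (a 30-minute window = 0.5 hours).
P(N = 2) = e^(−5.32) · 5.32^2/2! ≈ 0.0692.

0.0692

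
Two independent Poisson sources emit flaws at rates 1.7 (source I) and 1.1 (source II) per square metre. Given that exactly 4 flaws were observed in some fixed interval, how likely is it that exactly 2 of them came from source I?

0.3414

Given the total, each event is independently from source I with probability p = λ_I/(λ_I+λ_II) = 1.7/2.8 ≈ 0.6071.
So K ~ Binomial(4, 1.7/2.8): P(K = 2) = C(4,2) · (1.7/2.8)^2 · (1.1/2.8)^2 ≈ 0.3414.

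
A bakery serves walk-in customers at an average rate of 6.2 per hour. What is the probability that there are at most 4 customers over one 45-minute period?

0.5039

Over the interval, μ = 6.2 × 0.75 = 4.65 (a 45-minute period = 0.75 hours).
P(N ≤ 4) = Σ_{j=0}^{4} e^(−μ) μ^j/j! ≈ 0.5039.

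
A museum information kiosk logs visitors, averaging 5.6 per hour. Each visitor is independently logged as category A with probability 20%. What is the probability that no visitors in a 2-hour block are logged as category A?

0.1065

Thinning: the visitors that are logged as category A themselves form a Poisson process with rate 0.2 × 5.6 = 1.12 per hour.
Over the interval, μ = 1.12 × 2 = 2.24 (a 2-hour block = 2 hours).
P(N = 0) = e^(−2.24) · 2.24^0/0! ≈ 0.1065.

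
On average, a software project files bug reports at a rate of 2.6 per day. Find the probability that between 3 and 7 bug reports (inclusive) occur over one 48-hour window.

Over the interval, μ = 2.6 × 2 = 5.2 (a 48-hour window = 2 days).
P(3 ≤ N ≤ 7) = Σ_{j=3}^{7} e^(−5.2) · 5.2^j/j! ≈ 0.7361.

0.7361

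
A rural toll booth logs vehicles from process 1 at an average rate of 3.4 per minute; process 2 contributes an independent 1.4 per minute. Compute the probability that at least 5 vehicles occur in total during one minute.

0.5237

Independent Poisson processes superpose: combined rate λ = 3.4 + 1.4 = 4.8 per minute.
So μ = 4.8.
P(N ≥ 5) = 1 − P(N ≤ 4) ≈ 0.5237.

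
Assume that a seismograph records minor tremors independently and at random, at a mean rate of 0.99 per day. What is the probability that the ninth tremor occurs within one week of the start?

Over the interval, μ = 0.99 × 7 = 6.93 (a week = 7 days).
The ninth arrival falls in the interval iff at least 9 events occur there: P(S_9 ≤ t) = P(N ≥ 9) = 1 − P(N ≤ 8) ≈ 0.2618.

0.2618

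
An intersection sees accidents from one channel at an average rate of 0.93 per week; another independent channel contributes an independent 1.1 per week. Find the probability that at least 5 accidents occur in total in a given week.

0.0554

Independent Poisson processes superpose: combined rate λ = 0.93 + 1.1 = 2.03 per week.
So μ = 2.03.
P(N ≥ 5) = 1 − P(N ≤ 4) ≈ 0.0554.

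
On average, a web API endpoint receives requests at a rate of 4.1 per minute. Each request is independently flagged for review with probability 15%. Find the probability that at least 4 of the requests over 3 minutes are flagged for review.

0.1160

Thinning: the requests that are flagged for review themselves form a Poisson process with rate 0.15 × 4.1 = 0.615 per minute.
Over the interval, μ = 0.615 × 3 = 1.845 (3 minutes).
P(N ≥ 4) = 1 − P(N ≤ 3) ≈ 0.1160.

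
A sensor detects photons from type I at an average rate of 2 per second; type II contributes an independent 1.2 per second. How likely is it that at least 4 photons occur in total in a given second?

Independent Poisson processes superpose: combined rate λ = 2 + 1.2 = 3.2 per second.
So μ = 3.2.
P(N ≥ 4) = 1 − P(N ≤ 3) ≈ 0.3975.

0.3975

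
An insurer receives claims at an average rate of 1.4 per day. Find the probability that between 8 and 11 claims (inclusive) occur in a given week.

Over the interval, μ = 1.4 × 7 = 9.8 (a week = 7 days).
P(8 ≤ N ≤ 11) = Σ_{j=8}^{11} e^(−9.8) · 9.8^j/j! ≈ 0.4805.

0.4805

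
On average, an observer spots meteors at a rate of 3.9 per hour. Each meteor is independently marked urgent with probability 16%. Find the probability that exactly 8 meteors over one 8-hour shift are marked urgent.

Thinning: the meteors that are marked urgent themselves form a Poisson process with rate 0.16 × 3.9 = 0.624 per hour.
Over the interval, μ = 0.624 × 8 = 4.992 (an 8-hour shift = 8 hours).
P(N = 8) = e^(−4.992) · 4.992^8/8! ≈ 0.0650.

0.0650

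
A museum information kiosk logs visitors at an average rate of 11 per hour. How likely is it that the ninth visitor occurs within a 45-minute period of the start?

0.4423

Over the interval, μ = 11 × 0.75 = 8.25 (a 45-minute period = 0.75 hours).
The ninth arrival falls in the interval iff at least 9 events occur there: P(S_9 ≤ t) = P(N ≥ 9) = 1 − P(N ≤ 8) ≈ 0.4423.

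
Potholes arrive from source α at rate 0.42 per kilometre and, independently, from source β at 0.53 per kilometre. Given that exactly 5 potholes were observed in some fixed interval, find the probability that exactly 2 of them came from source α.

0.3394

Given the total, each event is independently from source α with probability p = λ_α/(λ_α+λ_β) = 0.42/0.95 ≈ 0.4421.
So K ~ Binomial(5, 0.42/0.95): P(K = 2) = C(5,2) · (0.42/0.95)^2 · (0.53/0.95)^3 ≈ 0.3394.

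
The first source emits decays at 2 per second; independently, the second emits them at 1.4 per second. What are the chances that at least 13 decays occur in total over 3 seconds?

0.2278

Independent Poisson processes superpose: combined rate λ = 2 + 1.4 = 3.4 per second.
Over the interval, μ = 3.4 × 3 = 10.2 (3 seconds).
P(N ≥ 13) = 1 − P(N ≤ 12) ≈ 0.2278.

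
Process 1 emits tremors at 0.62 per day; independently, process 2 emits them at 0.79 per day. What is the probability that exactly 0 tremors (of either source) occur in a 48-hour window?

0.0596

Independent Poisson processes superpose: combined rate λ = 0.62 + 0.79 = 1.41 per day.
Over the interval, μ = 1.41 × 2 = 2.82 (a 48-hour window = 2 days).
P(N = 0) = e^(−2.82) · 2.82^0/0! ≈ 0.0596.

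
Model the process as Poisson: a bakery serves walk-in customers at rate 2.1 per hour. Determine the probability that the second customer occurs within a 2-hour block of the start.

0.9220

Over the interval, μ = 2.1 × 2 = 4.2 (a 2-hour block = 2 hours).
The second arrival falls in the interval iff at least 2 events occur there: P(S_2 ≤ t) = P(N ≥ 2) = 1 − P(N ≤ 1) ≈ 0.9220.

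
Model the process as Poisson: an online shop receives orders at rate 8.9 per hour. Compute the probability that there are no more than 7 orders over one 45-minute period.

0.6470

Over the interval, μ = 8.9 × 0.75 = 6.675 (a 45-minute period = 0.75 hours).
P(N ≤ 7) = Σ_{j=0}^{7} e^(−μ) μ^j/j! ≈ 0.6470.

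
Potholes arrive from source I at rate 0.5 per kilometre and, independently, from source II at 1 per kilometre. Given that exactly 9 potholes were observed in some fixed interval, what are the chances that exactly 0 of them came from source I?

Given the total, each event is independently from source I with probability p = λ_I/(λ_I+λ_II) = 0.5/1.5 ≈ 0.3333.
So K ~ Binomial(9, 0.5/1.5): P(K = 0) = C(9,0) · (0.5/1.5)^0 · (1/1.5)^9 ≈ 0.0260.

0.0260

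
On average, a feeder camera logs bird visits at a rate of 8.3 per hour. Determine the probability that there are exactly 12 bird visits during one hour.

0.0555

With mean μ = 8.3 per hour,
P(N = 12) = e^(−μ) μ^12/12! = e^(−8.3) · 8.3^12/479001600 ≈ 0.0555.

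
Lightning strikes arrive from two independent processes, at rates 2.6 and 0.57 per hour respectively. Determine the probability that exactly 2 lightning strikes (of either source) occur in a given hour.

Independent Poisson processes superpose: combined rate λ = 2.6 + 0.57 = 3.17 per hour.
So μ = 3.17.
P(N = 2) = e^(−3.17) · 3.17^2/2! ≈ 0.2110.

0.2110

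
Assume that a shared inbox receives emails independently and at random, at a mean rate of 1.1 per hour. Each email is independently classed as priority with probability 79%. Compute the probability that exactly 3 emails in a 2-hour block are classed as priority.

0.1539

Thinning: the emails that are classed as priority themselves form a Poisson process with rate 0.79 × 1.1 = 0.869 per hour.
Over the interval, μ = 0.869 × 2 = 1.738 (a 2-hour block = 2 hours).
P(N = 3) = e^(−1.738) · 1.738^3/3! ≈ 0.1539.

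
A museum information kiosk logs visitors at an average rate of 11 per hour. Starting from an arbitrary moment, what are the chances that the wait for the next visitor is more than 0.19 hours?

0.1237

The wait for the next event is exponential with rate λ = 11 per hour.
P(T > 0.19) = e^(−λt) = e^(−11 × 0.19) = e^(−2.09) ≈ 0.1237.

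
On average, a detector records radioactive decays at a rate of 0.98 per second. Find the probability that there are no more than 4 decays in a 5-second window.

Over the interval, μ = 0.98 × 5 = 4.9 (a 5-second window = 5 seconds).
P(N ≤ 4) = Σ_{j=0}^{4} e^(−μ) μ^j/j! ≈ 0.4582.

0.4582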